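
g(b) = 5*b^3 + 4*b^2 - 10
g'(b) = 15*b^2 + 8*b = b*(15*b + 8)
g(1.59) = 20.21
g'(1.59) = 50.64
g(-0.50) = -9.62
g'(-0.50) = -0.25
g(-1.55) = -19.01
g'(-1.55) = 23.64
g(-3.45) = -167.71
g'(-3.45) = 150.94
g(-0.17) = -9.91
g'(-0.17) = -0.93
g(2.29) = 71.02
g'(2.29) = 96.98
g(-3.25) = -139.39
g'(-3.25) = 132.44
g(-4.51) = -387.31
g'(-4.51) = 269.02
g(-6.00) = -946.00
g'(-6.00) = 492.00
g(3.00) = 161.00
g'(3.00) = 159.00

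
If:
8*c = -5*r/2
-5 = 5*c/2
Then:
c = -2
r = 32/5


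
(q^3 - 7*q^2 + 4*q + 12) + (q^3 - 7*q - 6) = 2*q^3 - 7*q^2 - 3*q + 6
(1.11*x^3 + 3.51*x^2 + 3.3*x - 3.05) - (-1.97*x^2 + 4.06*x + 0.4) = 1.11*x^3 + 5.48*x^2 - 0.76*x - 3.45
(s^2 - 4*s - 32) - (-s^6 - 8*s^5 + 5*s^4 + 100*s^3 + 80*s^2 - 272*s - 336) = s^6 + 8*s^5 - 5*s^4 - 100*s^3 - 79*s^2 + 268*s + 304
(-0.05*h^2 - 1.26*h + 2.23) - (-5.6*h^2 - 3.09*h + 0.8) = 5.55*h^2 + 1.83*h + 1.43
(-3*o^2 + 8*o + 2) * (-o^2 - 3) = 3*o^4 - 8*o^3 + 7*o^2 - 24*o - 6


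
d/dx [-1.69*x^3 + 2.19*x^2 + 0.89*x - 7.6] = -5.07*x^2 + 4.38*x + 0.89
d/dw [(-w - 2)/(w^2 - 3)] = (-w^2 + 2*w*(w + 2) + 3)/(w^2 - 3)^2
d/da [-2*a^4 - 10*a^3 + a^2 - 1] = 2*a*(-4*a^2 - 15*a + 1)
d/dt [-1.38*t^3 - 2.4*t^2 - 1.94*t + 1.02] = -4.14*t^2 - 4.8*t - 1.94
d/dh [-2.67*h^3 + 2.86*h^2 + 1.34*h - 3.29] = -8.01*h^2 + 5.72*h + 1.34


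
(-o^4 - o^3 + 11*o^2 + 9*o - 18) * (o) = -o^5 - o^4 + 11*o^3 + 9*o^2 - 18*o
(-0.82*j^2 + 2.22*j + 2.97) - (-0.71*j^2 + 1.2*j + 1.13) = -0.11*j^2 + 1.02*j + 1.84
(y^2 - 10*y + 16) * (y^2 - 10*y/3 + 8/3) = y^4 - 40*y^3/3 + 52*y^2 - 80*y + 128/3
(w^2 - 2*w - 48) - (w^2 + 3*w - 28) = -5*w - 20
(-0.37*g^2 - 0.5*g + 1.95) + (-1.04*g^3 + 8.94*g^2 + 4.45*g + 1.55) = -1.04*g^3 + 8.57*g^2 + 3.95*g + 3.5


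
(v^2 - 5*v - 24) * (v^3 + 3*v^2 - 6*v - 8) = v^5 - 2*v^4 - 45*v^3 - 50*v^2 + 184*v + 192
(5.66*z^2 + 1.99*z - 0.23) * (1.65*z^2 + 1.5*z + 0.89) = 9.339*z^4 + 11.7735*z^3 + 7.6429*z^2 + 1.4261*z - 0.2047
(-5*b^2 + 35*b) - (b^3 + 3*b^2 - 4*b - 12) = -b^3 - 8*b^2 + 39*b + 12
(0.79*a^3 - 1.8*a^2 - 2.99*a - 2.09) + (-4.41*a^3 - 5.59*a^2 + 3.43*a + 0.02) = -3.62*a^3 - 7.39*a^2 + 0.44*a - 2.07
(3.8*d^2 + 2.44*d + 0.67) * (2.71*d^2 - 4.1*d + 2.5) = 10.298*d^4 - 8.9676*d^3 + 1.3117*d^2 + 3.353*d + 1.675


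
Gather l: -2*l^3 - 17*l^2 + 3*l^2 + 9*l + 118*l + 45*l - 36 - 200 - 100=-2*l^3 - 14*l^2 + 172*l - 336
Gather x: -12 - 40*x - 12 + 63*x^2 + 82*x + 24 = 63*x^2 + 42*x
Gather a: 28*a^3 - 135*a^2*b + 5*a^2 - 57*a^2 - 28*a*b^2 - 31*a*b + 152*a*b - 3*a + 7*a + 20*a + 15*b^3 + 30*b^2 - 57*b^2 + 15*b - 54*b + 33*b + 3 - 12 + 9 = 28*a^3 + a^2*(-135*b - 52) + a*(-28*b^2 + 121*b + 24) + 15*b^3 - 27*b^2 - 6*b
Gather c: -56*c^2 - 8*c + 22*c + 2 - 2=-56*c^2 + 14*c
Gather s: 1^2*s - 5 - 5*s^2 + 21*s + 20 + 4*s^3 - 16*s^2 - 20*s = 4*s^3 - 21*s^2 + 2*s + 15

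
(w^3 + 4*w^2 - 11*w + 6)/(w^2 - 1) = (w^2 + 5*w - 6)/(w + 1)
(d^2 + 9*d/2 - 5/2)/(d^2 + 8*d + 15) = (d - 1/2)/(d + 3)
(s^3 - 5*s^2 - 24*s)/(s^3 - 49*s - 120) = s/(s + 5)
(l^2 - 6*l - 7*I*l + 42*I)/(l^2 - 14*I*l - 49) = (l - 6)/(l - 7*I)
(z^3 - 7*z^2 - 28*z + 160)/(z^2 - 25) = (z^2 - 12*z + 32)/(z - 5)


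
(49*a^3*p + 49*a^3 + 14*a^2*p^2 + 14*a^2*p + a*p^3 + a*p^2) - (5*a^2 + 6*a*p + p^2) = 49*a^3*p + 49*a^3 + 14*a^2*p^2 + 14*a^2*p - 5*a^2 + a*p^3 + a*p^2 - 6*a*p - p^2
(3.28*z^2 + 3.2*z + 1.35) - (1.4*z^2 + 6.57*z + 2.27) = 1.88*z^2 - 3.37*z - 0.92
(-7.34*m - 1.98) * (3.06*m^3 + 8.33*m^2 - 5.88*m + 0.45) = -22.4604*m^4 - 67.201*m^3 + 26.6658*m^2 + 8.3394*m - 0.891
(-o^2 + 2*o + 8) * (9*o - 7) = -9*o^3 + 25*o^2 + 58*o - 56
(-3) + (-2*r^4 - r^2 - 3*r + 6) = -2*r^4 - r^2 - 3*r + 3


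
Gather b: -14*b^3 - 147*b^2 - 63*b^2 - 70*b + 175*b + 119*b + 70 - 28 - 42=-14*b^3 - 210*b^2 + 224*b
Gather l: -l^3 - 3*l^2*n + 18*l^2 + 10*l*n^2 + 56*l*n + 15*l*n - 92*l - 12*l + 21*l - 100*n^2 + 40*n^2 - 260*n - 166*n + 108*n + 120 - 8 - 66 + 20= -l^3 + l^2*(18 - 3*n) + l*(10*n^2 + 71*n - 83) - 60*n^2 - 318*n + 66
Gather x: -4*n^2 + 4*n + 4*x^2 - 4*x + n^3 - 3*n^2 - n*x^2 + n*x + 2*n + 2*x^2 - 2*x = n^3 - 7*n^2 + 6*n + x^2*(6 - n) + x*(n - 6)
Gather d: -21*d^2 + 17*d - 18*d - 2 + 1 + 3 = -21*d^2 - d + 2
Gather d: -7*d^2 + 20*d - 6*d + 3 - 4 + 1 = -7*d^2 + 14*d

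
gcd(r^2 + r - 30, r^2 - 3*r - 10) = r - 5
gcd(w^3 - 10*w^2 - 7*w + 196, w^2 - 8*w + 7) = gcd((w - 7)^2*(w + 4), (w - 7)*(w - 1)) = w - 7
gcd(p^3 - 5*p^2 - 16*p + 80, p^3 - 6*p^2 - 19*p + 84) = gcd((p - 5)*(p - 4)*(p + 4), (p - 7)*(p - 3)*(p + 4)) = p + 4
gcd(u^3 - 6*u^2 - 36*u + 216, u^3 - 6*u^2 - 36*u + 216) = u^3 - 6*u^2 - 36*u + 216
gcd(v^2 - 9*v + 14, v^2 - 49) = v - 7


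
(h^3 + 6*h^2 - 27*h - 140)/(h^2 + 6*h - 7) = (h^2 - h - 20)/(h - 1)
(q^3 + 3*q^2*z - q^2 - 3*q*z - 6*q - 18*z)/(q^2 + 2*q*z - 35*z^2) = (q^3 + 3*q^2*z - q^2 - 3*q*z - 6*q - 18*z)/(q^2 + 2*q*z - 35*z^2)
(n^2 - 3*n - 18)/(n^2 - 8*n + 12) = (n + 3)/(n - 2)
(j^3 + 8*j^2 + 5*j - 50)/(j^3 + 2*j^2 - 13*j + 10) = (j + 5)/(j - 1)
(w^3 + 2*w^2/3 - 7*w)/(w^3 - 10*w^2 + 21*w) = (w^2 + 2*w/3 - 7)/(w^2 - 10*w + 21)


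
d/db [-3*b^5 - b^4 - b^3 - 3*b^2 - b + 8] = -15*b^4 - 4*b^3 - 3*b^2 - 6*b - 1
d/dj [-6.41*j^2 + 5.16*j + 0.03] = 5.16 - 12.82*j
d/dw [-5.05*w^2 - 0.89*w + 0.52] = -10.1*w - 0.89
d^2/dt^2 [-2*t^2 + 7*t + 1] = -4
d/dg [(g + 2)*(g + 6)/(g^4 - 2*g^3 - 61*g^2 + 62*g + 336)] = 2*(-g^3 - 7*g^2 + 24*g + 243)/(g^6 - 8*g^5 - 90*g^4 + 760*g^3 + 1465*g^2 - 17808*g + 28224)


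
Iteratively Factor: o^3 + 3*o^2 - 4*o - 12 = (o + 3)*(o^2 - 4) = (o + 2)*(o + 3)*(o - 2)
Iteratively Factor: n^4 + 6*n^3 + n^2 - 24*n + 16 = (n + 4)*(n^3 + 2*n^2 - 7*n + 4) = (n - 1)*(n + 4)*(n^2 + 3*n - 4) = (n - 1)^2*(n + 4)*(n + 4)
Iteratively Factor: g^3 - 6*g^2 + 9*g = (g - 3)*(g^2 - 3*g) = g*(g - 3)*(g - 3)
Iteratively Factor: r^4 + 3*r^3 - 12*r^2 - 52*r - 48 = (r - 4)*(r^3 + 7*r^2 + 16*r + 12) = (r - 4)*(r + 2)*(r^2 + 5*r + 6) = (r - 4)*(r + 2)*(r + 3)*(r + 2)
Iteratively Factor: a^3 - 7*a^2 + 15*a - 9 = (a - 3)*(a^2 - 4*a + 3) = (a - 3)^2*(a - 1)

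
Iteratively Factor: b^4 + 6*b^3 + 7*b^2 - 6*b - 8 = (b + 1)*(b^3 + 5*b^2 + 2*b - 8) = (b - 1)*(b + 1)*(b^2 + 6*b + 8) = (b - 1)*(b + 1)*(b + 2)*(b + 4)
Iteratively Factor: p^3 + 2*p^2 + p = (p + 1)*(p^2 + p) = (p + 1)^2*(p)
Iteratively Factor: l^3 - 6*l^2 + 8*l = (l)*(l^2 - 6*l + 8) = l*(l - 4)*(l - 2)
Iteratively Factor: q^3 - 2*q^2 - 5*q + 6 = (q - 1)*(q^2 - q - 6) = (q - 3)*(q - 1)*(q + 2)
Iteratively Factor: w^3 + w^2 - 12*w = (w - 3)*(w^2 + 4*w) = w*(w - 3)*(w + 4)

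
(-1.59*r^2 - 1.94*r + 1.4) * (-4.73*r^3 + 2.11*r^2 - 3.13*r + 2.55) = 7.5207*r^5 + 5.8213*r^4 - 5.7387*r^3 + 4.9717*r^2 - 9.329*r + 3.57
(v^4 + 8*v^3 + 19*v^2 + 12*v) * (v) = v^5 + 8*v^4 + 19*v^3 + 12*v^2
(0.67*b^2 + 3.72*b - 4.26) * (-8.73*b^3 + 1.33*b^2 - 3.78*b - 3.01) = -5.8491*b^5 - 31.5845*b^4 + 39.6048*b^3 - 21.7441*b^2 + 4.9056*b + 12.8226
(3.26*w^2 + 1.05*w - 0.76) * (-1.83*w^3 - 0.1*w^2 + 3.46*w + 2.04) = -5.9658*w^5 - 2.2475*w^4 + 12.5654*w^3 + 10.3594*w^2 - 0.4876*w - 1.5504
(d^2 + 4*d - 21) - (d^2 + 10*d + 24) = -6*d - 45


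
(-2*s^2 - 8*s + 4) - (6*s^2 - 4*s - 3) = -8*s^2 - 4*s + 7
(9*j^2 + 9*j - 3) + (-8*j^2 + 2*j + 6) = j^2 + 11*j + 3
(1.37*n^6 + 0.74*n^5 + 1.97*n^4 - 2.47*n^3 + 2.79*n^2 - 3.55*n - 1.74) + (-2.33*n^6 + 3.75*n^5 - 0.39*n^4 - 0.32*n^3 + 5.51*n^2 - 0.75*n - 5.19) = -0.96*n^6 + 4.49*n^5 + 1.58*n^4 - 2.79*n^3 + 8.3*n^2 - 4.3*n - 6.93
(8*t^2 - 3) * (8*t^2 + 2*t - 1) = 64*t^4 + 16*t^3 - 32*t^2 - 6*t + 3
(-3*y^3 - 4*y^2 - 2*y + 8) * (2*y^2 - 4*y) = -6*y^5 + 4*y^4 + 12*y^3 + 24*y^2 - 32*y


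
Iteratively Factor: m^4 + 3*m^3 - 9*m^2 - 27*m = (m + 3)*(m^3 - 9*m) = (m - 3)*(m + 3)*(m^2 + 3*m) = (m - 3)*(m + 3)^2*(m)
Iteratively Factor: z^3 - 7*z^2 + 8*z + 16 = (z - 4)*(z^2 - 3*z - 4) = (z - 4)*(z + 1)*(z - 4)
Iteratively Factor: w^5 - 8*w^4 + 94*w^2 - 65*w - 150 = (w - 2)*(w^4 - 6*w^3 - 12*w^2 + 70*w + 75) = (w - 5)*(w - 2)*(w^3 - w^2 - 17*w - 15) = (w - 5)*(w - 2)*(w + 1)*(w^2 - 2*w - 15) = (w - 5)^2*(w - 2)*(w + 1)*(w + 3)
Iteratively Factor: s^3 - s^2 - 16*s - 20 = (s - 5)*(s^2 + 4*s + 4) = (s - 5)*(s + 2)*(s + 2)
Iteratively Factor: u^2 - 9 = (u - 3)*(u + 3)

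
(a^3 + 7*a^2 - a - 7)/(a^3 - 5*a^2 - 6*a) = (a^2 + 6*a - 7)/(a*(a - 6))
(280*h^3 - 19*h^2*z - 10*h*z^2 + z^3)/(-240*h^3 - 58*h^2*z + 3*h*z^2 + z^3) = (-7*h + z)/(6*h + z)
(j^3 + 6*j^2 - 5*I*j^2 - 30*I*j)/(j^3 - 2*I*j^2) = (j^2 + j*(6 - 5*I) - 30*I)/(j*(j - 2*I))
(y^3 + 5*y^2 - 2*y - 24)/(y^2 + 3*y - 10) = (y^2 + 7*y + 12)/(y + 5)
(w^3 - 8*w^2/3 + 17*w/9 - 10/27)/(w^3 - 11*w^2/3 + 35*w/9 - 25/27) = (3*w - 2)/(3*w - 5)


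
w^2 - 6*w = w*(w - 6)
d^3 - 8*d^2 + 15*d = d*(d - 5)*(d - 3)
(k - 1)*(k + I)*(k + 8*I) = k^3 - k^2 + 9*I*k^2 - 8*k - 9*I*k + 8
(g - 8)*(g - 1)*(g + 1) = g^3 - 8*g^2 - g + 8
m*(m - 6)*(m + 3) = m^3 - 3*m^2 - 18*m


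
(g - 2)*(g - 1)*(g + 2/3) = g^3 - 7*g^2/3 + 4/3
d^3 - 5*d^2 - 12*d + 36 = (d - 6)*(d - 2)*(d + 3)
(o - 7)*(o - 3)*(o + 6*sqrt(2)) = o^3 - 10*o^2 + 6*sqrt(2)*o^2 - 60*sqrt(2)*o + 21*o + 126*sqrt(2)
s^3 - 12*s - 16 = (s - 4)*(s + 2)^2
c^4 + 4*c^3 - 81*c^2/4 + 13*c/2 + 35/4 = (c - 5/2)*(c - 1)*(c + 1/2)*(c + 7)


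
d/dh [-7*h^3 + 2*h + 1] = 2 - 21*h^2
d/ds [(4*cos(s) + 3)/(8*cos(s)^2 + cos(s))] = (32*sin(s) + 3*sin(s)/cos(s)^2 + 48*tan(s))/(8*cos(s) + 1)^2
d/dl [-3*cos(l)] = 3*sin(l)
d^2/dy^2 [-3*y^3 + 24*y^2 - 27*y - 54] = 48 - 18*y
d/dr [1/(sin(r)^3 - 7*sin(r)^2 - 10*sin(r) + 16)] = (-3*sin(r)^2 + 14*sin(r) + 10)*cos(r)/(sin(r)^3 - 7*sin(r)^2 - 10*sin(r) + 16)^2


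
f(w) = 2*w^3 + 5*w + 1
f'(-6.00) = 221.00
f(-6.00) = -461.00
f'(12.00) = 869.00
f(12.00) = 3517.00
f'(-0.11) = 5.07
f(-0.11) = 0.45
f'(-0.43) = 6.11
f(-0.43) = -1.31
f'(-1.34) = 15.77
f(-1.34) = -10.51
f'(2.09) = 31.21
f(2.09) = 29.71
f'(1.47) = 17.97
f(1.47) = 14.70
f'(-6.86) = 287.36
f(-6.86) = -678.96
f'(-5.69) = 199.26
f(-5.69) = -395.89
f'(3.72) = 88.03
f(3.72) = 122.56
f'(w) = 6*w^2 + 5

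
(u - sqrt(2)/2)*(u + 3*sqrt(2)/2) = u^2 + sqrt(2)*u - 3/2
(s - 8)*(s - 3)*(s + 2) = s^3 - 9*s^2 + 2*s + 48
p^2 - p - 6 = (p - 3)*(p + 2)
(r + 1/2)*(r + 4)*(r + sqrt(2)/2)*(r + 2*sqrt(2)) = r^4 + 5*sqrt(2)*r^3/2 + 9*r^3/2 + 4*r^2 + 45*sqrt(2)*r^2/4 + 5*sqrt(2)*r + 9*r + 4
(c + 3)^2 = c^2 + 6*c + 9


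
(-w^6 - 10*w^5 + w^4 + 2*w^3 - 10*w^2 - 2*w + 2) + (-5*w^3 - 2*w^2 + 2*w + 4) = -w^6 - 10*w^5 + w^4 - 3*w^3 - 12*w^2 + 6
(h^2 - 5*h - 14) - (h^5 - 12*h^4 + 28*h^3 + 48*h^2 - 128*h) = -h^5 + 12*h^4 - 28*h^3 - 47*h^2 + 123*h - 14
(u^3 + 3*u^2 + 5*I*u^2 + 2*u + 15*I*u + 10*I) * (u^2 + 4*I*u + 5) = u^5 + 3*u^4 + 9*I*u^4 - 13*u^3 + 27*I*u^3 - 45*u^2 + 43*I*u^2 - 30*u + 75*I*u + 50*I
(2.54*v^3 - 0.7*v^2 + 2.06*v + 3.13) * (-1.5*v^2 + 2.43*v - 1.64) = -3.81*v^5 + 7.2222*v^4 - 8.9566*v^3 + 1.4588*v^2 + 4.2275*v - 5.1332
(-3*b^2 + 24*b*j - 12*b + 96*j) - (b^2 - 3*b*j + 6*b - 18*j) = -4*b^2 + 27*b*j - 18*b + 114*j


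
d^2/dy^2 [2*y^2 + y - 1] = 4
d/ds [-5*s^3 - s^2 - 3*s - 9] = -15*s^2 - 2*s - 3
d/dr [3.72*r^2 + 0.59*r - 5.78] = 7.44*r + 0.59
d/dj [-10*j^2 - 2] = -20*j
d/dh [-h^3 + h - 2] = 1 - 3*h^2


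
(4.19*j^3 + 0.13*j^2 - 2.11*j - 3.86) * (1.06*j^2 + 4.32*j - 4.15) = 4.4414*j^5 + 18.2386*j^4 - 19.0635*j^3 - 13.7463*j^2 - 7.9187*j + 16.019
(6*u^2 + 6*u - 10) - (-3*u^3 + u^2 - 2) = 3*u^3 + 5*u^2 + 6*u - 8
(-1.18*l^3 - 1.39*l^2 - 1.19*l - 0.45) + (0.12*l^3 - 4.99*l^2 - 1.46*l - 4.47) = -1.06*l^3 - 6.38*l^2 - 2.65*l - 4.92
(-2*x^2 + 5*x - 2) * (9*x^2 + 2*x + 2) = -18*x^4 + 41*x^3 - 12*x^2 + 6*x - 4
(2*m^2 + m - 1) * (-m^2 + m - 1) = -2*m^4 + m^3 - 2*m + 1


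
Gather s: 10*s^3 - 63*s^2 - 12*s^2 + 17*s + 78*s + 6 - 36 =10*s^3 - 75*s^2 + 95*s - 30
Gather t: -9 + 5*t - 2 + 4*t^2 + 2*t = 4*t^2 + 7*t - 11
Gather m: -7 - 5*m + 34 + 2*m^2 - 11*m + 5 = 2*m^2 - 16*m + 32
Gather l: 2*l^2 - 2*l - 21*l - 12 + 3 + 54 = 2*l^2 - 23*l + 45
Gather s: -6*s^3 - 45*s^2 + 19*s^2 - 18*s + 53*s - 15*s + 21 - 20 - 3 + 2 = -6*s^3 - 26*s^2 + 20*s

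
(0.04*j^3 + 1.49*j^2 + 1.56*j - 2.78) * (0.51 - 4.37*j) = -0.1748*j^4 - 6.4909*j^3 - 6.0573*j^2 + 12.9442*j - 1.4178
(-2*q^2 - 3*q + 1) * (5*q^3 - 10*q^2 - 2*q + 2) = -10*q^5 + 5*q^4 + 39*q^3 - 8*q^2 - 8*q + 2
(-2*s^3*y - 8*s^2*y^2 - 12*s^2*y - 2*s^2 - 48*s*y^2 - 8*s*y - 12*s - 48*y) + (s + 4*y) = -2*s^3*y - 8*s^2*y^2 - 12*s^2*y - 2*s^2 - 48*s*y^2 - 8*s*y - 11*s - 44*y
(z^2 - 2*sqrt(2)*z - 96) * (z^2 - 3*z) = z^4 - 3*z^3 - 2*sqrt(2)*z^3 - 96*z^2 + 6*sqrt(2)*z^2 + 288*z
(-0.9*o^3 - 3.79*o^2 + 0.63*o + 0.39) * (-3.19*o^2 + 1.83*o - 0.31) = 2.871*o^5 + 10.4431*o^4 - 8.6664*o^3 + 1.0837*o^2 + 0.5184*o - 0.1209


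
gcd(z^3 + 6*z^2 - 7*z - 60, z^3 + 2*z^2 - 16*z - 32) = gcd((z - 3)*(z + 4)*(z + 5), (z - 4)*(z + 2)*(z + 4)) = z + 4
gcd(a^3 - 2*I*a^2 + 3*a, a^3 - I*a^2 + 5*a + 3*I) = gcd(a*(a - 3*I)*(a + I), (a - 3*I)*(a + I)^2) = a^2 - 2*I*a + 3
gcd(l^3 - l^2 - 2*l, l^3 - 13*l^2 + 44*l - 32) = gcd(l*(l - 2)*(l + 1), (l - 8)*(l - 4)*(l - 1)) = 1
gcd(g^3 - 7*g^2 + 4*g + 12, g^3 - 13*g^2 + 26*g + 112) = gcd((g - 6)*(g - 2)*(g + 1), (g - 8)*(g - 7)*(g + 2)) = 1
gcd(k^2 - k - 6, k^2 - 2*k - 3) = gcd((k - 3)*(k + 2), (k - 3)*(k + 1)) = k - 3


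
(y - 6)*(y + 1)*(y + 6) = y^3 + y^2 - 36*y - 36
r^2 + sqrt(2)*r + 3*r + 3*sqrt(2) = (r + 3)*(r + sqrt(2))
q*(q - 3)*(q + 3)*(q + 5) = q^4 + 5*q^3 - 9*q^2 - 45*q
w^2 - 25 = (w - 5)*(w + 5)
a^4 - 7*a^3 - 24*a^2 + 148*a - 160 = (a - 8)*(a - 2)^2*(a + 5)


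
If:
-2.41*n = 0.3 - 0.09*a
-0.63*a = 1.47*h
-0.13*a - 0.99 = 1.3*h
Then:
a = 2.32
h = -0.99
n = -0.04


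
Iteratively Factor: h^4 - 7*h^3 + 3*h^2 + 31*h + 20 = (h - 5)*(h^3 - 2*h^2 - 7*h - 4) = (h - 5)*(h + 1)*(h^2 - 3*h - 4) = (h - 5)*(h + 1)^2*(h - 4)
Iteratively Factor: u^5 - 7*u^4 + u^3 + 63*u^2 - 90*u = (u + 3)*(u^4 - 10*u^3 + 31*u^2 - 30*u) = (u - 3)*(u + 3)*(u^3 - 7*u^2 + 10*u) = (u - 5)*(u - 3)*(u + 3)*(u^2 - 2*u) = (u - 5)*(u - 3)*(u - 2)*(u + 3)*(u)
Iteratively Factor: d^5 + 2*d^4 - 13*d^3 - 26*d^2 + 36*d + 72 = (d + 3)*(d^4 - d^3 - 10*d^2 + 4*d + 24) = (d + 2)*(d + 3)*(d^3 - 3*d^2 - 4*d + 12) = (d - 3)*(d + 2)*(d + 3)*(d^2 - 4) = (d - 3)*(d - 2)*(d + 2)*(d + 3)*(d + 2)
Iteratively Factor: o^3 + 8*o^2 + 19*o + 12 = (o + 3)*(o^2 + 5*o + 4) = (o + 3)*(o + 4)*(o + 1)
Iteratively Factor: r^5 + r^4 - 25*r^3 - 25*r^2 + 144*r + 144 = (r + 4)*(r^4 - 3*r^3 - 13*r^2 + 27*r + 36) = (r - 4)*(r + 4)*(r^3 + r^2 - 9*r - 9) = (r - 4)*(r + 3)*(r + 4)*(r^2 - 2*r - 3) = (r - 4)*(r - 3)*(r + 3)*(r + 4)*(r + 1)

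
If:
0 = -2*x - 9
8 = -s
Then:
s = -8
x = -9/2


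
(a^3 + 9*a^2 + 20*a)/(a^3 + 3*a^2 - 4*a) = (a + 5)/(a - 1)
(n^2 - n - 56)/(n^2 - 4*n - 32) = (n + 7)/(n + 4)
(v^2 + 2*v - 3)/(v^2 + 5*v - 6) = (v + 3)/(v + 6)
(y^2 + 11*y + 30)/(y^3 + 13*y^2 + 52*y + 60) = 1/(y + 2)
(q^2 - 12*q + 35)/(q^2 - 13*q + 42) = (q - 5)/(q - 6)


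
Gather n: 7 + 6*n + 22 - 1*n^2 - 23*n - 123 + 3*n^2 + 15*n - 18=2*n^2 - 2*n - 112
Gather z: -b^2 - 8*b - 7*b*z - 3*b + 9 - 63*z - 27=-b^2 - 11*b + z*(-7*b - 63) - 18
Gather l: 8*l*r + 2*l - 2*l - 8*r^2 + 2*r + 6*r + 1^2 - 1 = 8*l*r - 8*r^2 + 8*r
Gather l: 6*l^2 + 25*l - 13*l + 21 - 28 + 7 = 6*l^2 + 12*l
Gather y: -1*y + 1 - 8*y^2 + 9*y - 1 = -8*y^2 + 8*y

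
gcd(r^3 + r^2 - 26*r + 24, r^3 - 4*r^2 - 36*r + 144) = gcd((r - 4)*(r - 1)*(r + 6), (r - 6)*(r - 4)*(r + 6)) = r^2 + 2*r - 24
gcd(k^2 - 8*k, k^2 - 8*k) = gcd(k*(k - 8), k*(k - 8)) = k^2 - 8*k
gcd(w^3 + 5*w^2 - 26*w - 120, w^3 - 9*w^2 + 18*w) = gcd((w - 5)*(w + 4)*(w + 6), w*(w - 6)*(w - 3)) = 1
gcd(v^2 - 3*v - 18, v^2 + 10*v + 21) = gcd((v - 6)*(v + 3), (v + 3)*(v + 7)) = v + 3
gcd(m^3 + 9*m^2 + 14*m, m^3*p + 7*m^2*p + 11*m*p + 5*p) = 1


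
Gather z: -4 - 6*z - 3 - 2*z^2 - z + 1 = -2*z^2 - 7*z - 6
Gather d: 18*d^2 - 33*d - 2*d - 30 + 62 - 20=18*d^2 - 35*d + 12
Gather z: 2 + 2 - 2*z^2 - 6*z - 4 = -2*z^2 - 6*z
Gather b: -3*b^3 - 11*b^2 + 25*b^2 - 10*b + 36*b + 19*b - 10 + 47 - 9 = -3*b^3 + 14*b^2 + 45*b + 28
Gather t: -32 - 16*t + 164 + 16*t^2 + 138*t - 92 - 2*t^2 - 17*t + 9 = 14*t^2 + 105*t + 49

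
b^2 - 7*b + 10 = (b - 5)*(b - 2)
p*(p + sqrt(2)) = p^2 + sqrt(2)*p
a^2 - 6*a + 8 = (a - 4)*(a - 2)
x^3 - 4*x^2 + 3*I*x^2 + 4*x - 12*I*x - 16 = (x - 4)*(x - I)*(x + 4*I)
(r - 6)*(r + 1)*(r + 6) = r^3 + r^2 - 36*r - 36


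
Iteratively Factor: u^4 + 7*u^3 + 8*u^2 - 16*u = (u + 4)*(u^3 + 3*u^2 - 4*u) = u*(u + 4)*(u^2 + 3*u - 4) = u*(u - 1)*(u + 4)*(u + 4)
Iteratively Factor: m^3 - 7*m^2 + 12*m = (m)*(m^2 - 7*m + 12) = m*(m - 4)*(m - 3)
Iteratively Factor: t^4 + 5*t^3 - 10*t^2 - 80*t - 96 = (t + 3)*(t^3 + 2*t^2 - 16*t - 32) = (t + 2)*(t + 3)*(t^2 - 16) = (t + 2)*(t + 3)*(t + 4)*(t - 4)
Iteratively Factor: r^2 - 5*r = (r - 5)*(r)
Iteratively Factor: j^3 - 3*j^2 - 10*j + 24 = (j - 2)*(j^2 - j - 12) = (j - 4)*(j - 2)*(j + 3)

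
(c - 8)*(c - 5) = c^2 - 13*c + 40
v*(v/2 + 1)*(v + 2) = v^3/2 + 2*v^2 + 2*v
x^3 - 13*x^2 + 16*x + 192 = (x - 8)^2*(x + 3)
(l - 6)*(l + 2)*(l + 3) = l^3 - l^2 - 24*l - 36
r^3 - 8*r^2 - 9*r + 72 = (r - 8)*(r - 3)*(r + 3)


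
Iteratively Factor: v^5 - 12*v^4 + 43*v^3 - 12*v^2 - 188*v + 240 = (v + 2)*(v^4 - 14*v^3 + 71*v^2 - 154*v + 120) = (v - 3)*(v + 2)*(v^3 - 11*v^2 + 38*v - 40) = (v - 5)*(v - 3)*(v + 2)*(v^2 - 6*v + 8) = (v - 5)*(v - 3)*(v - 2)*(v + 2)*(v - 4)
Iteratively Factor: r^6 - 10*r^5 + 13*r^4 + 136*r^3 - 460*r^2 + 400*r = (r + 4)*(r^5 - 14*r^4 + 69*r^3 - 140*r^2 + 100*r) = (r - 5)*(r + 4)*(r^4 - 9*r^3 + 24*r^2 - 20*r) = (r - 5)*(r - 2)*(r + 4)*(r^3 - 7*r^2 + 10*r) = r*(r - 5)*(r - 2)*(r + 4)*(r^2 - 7*r + 10) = r*(r - 5)*(r - 2)^2*(r + 4)*(r - 5)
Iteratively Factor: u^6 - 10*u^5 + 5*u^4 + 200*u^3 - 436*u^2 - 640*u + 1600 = (u - 5)*(u^5 - 5*u^4 - 20*u^3 + 100*u^2 + 64*u - 320) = (u - 5)*(u - 4)*(u^4 - u^3 - 24*u^2 + 4*u + 80) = (u - 5)*(u - 4)*(u + 2)*(u^3 - 3*u^2 - 18*u + 40) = (u - 5)*(u - 4)*(u + 2)*(u + 4)*(u^2 - 7*u + 10) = (u - 5)*(u - 4)*(u - 2)*(u + 2)*(u + 4)*(u - 5)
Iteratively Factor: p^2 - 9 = (p - 3)*(p + 3)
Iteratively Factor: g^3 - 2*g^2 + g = (g - 1)*(g^2 - g) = (g - 1)^2*(g)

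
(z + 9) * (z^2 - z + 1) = z^3 + 8*z^2 - 8*z + 9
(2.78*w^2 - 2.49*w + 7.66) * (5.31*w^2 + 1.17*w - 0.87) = 14.7618*w^4 - 9.9693*w^3 + 35.3427*w^2 + 11.1285*w - 6.6642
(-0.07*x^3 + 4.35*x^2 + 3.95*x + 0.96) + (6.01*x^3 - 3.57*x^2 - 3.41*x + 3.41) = 5.94*x^3 + 0.78*x^2 + 0.54*x + 4.37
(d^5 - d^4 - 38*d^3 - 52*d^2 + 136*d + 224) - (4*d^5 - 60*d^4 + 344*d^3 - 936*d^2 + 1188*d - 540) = -3*d^5 + 59*d^4 - 382*d^3 + 884*d^2 - 1052*d + 764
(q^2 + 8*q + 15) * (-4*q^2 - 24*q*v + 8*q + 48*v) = -4*q^4 - 24*q^3*v - 24*q^3 - 144*q^2*v + 4*q^2 + 24*q*v + 120*q + 720*v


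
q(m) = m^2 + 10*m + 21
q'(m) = 2*m + 10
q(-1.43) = 8.74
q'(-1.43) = 7.14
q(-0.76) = 13.98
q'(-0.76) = 8.48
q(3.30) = 64.89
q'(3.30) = 16.60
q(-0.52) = 16.07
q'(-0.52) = 8.96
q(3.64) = 70.65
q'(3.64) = 17.28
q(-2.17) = 4.01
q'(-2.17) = 5.66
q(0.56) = 26.91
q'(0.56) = 11.12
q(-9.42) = 15.54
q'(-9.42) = -8.84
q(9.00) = 192.00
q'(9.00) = 28.00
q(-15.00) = 96.00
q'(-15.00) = -20.00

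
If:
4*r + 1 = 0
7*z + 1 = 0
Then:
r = -1/4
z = -1/7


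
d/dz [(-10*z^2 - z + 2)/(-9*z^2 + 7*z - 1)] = (-79*z^2 + 56*z - 13)/(81*z^4 - 126*z^3 + 67*z^2 - 14*z + 1)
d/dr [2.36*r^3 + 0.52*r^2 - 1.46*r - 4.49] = 7.08*r^2 + 1.04*r - 1.46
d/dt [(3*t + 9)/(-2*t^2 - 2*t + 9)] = 3*(2*t^2 + 12*t + 15)/(4*t^4 + 8*t^3 - 32*t^2 - 36*t + 81)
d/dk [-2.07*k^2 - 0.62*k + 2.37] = -4.14*k - 0.62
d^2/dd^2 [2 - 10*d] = 0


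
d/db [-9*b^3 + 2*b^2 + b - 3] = -27*b^2 + 4*b + 1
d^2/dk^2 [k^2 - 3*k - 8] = 2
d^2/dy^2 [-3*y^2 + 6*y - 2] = -6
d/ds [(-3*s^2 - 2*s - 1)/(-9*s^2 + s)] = (-21*s^2 - 18*s + 1)/(s^2*(81*s^2 - 18*s + 1))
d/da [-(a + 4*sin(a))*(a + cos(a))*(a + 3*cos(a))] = -4*sqrt(2)*a^2*cos(a + pi/4) - 3*a^2 + 3*a*sin(2*a) - 8*sqrt(2)*a*sin(a + pi/4) - 16*a*cos(2*a) - 8*sin(2*a) - 3*cos(a) - 3*cos(2*a)/2 - 9*cos(3*a) - 3/2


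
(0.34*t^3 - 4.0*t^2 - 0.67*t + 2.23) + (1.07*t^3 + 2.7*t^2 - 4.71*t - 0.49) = 1.41*t^3 - 1.3*t^2 - 5.38*t + 1.74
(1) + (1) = 2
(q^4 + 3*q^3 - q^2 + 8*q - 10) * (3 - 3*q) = -3*q^5 - 6*q^4 + 12*q^3 - 27*q^2 + 54*q - 30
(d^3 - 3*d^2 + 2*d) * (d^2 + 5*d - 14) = d^5 + 2*d^4 - 27*d^3 + 52*d^2 - 28*d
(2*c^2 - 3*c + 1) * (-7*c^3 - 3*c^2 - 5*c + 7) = -14*c^5 + 15*c^4 - 8*c^3 + 26*c^2 - 26*c + 7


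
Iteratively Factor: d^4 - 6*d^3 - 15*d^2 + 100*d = (d - 5)*(d^3 - d^2 - 20*d) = (d - 5)^2*(d^2 + 4*d) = d*(d - 5)^2*(d + 4)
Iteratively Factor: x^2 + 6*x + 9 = (x + 3)*(x + 3)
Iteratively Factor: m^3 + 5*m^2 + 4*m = (m)*(m^2 + 5*m + 4) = m*(m + 1)*(m + 4)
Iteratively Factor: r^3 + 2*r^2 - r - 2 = (r - 1)*(r^2 + 3*r + 2) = (r - 1)*(r + 1)*(r + 2)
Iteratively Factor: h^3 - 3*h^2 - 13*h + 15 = (h + 3)*(h^2 - 6*h + 5) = (h - 1)*(h + 3)*(h - 5)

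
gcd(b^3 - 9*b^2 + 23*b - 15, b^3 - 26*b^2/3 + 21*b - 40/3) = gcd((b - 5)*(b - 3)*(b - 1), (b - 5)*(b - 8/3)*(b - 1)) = b^2 - 6*b + 5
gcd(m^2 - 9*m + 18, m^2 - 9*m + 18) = m^2 - 9*m + 18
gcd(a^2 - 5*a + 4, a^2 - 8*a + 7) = a - 1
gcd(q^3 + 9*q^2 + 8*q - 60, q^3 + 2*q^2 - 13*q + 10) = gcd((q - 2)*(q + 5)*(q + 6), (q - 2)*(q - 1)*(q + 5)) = q^2 + 3*q - 10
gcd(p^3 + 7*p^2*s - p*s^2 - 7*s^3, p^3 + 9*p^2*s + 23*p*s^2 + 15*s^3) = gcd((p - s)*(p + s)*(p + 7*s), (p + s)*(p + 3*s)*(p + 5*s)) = p + s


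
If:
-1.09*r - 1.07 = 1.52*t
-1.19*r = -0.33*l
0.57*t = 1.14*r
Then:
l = -0.93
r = -0.26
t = -0.52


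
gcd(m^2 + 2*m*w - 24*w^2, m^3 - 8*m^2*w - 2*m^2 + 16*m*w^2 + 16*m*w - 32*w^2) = -m + 4*w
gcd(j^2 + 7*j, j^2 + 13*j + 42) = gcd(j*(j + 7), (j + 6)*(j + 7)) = j + 7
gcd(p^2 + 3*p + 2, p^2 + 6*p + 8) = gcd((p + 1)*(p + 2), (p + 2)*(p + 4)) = p + 2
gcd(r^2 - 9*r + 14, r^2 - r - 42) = r - 7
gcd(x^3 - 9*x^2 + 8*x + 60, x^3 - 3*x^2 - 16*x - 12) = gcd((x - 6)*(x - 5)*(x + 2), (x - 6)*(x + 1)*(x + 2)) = x^2 - 4*x - 12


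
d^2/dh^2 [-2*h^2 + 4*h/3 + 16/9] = -4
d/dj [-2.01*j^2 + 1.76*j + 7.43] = 1.76 - 4.02*j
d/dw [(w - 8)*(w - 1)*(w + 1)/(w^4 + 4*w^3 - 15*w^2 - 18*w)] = (-w^4 + 18*w^3 - 15*w^2 - 48*w + 144)/(w^2*(w^4 + 6*w^3 - 27*w^2 - 108*w + 324))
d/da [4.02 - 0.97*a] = -0.970000000000000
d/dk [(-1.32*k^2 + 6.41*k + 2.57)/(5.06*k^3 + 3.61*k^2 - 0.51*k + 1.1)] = (6.6792*k^4 - 64.8692*k^3 - 61.4795*k^2 - 21.4594*k + 8.3617)/(25.6036*k^6 + 36.5332*k^5 + 7.8709*k^4 + 7.4498*k^3 + 8.2021*k^2 - 1.122*k + 1.21)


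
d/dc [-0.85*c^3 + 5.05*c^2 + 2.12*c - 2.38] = -2.55*c^2 + 10.1*c + 2.12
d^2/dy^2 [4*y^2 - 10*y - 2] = 8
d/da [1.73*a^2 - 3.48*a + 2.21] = 3.46*a - 3.48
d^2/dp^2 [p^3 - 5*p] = 6*p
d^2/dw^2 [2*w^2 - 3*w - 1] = 4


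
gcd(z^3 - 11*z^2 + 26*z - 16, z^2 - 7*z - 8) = z - 8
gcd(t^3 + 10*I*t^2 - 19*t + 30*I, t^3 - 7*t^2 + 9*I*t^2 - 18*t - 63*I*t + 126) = t + 6*I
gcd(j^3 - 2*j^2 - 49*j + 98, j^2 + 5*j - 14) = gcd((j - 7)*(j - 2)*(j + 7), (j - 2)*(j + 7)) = j^2 + 5*j - 14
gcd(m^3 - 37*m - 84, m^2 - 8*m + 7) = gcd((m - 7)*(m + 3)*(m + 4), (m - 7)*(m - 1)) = m - 7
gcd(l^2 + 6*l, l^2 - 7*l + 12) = 1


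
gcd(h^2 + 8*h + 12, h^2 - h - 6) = h + 2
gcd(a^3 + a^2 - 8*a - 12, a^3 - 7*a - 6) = a^2 - a - 6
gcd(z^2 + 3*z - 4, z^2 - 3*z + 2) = z - 1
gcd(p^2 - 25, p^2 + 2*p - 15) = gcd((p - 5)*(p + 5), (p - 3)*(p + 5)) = p + 5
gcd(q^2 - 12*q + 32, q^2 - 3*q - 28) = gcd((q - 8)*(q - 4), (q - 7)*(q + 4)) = 1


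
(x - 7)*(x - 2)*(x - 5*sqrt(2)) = x^3 - 9*x^2 - 5*sqrt(2)*x^2 + 14*x + 45*sqrt(2)*x - 70*sqrt(2)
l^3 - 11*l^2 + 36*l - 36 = (l - 6)*(l - 3)*(l - 2)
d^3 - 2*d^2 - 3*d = d*(d - 3)*(d + 1)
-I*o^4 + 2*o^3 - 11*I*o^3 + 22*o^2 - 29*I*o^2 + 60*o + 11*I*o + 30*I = (o + 5)*(o + 6)*(o + I)*(-I*o + 1)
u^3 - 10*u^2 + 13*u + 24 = (u - 8)*(u - 3)*(u + 1)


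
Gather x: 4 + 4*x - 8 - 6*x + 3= -2*x - 1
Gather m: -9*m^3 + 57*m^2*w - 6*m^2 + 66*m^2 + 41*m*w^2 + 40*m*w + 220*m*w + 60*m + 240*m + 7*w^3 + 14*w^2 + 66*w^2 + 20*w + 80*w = -9*m^3 + m^2*(57*w + 60) + m*(41*w^2 + 260*w + 300) + 7*w^3 + 80*w^2 + 100*w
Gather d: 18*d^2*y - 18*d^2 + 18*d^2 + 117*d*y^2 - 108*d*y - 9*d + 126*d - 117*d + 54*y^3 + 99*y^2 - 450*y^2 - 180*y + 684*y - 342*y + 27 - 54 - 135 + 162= 18*d^2*y + d*(117*y^2 - 108*y) + 54*y^3 - 351*y^2 + 162*y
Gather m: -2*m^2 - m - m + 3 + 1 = -2*m^2 - 2*m + 4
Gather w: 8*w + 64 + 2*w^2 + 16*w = 2*w^2 + 24*w + 64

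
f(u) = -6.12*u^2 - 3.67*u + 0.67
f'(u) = -12.24*u - 3.67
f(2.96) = -63.81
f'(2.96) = -39.90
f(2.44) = -44.72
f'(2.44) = -33.54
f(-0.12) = 1.02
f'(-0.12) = -2.20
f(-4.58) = -110.90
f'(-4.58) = 52.39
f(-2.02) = -16.89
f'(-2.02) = 21.05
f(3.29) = -77.65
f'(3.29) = -43.94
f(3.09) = -69.10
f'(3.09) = -41.49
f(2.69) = -53.49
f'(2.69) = -36.60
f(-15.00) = -1321.28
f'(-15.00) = 179.93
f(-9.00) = -462.02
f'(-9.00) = 106.49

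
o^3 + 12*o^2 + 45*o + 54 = (o + 3)^2*(o + 6)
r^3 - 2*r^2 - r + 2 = (r - 2)*(r - 1)*(r + 1)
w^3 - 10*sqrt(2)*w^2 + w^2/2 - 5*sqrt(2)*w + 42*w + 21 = (w + 1/2)*(w - 7*sqrt(2))*(w - 3*sqrt(2))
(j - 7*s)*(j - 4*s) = j^2 - 11*j*s + 28*s^2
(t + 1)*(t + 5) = t^2 + 6*t + 5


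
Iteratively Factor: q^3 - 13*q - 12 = (q - 4)*(q^2 + 4*q + 3) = (q - 4)*(q + 1)*(q + 3)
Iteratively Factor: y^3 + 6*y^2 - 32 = (y + 4)*(y^2 + 2*y - 8) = (y - 2)*(y + 4)*(y + 4)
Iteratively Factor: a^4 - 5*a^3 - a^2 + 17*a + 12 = (a - 3)*(a^3 - 2*a^2 - 7*a - 4) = (a - 4)*(a - 3)*(a^2 + 2*a + 1) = (a - 4)*(a - 3)*(a + 1)*(a + 1)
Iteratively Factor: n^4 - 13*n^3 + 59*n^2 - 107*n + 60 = (n - 4)*(n^3 - 9*n^2 + 23*n - 15) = (n - 5)*(n - 4)*(n^2 - 4*n + 3) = (n - 5)*(n - 4)*(n - 3)*(n - 1)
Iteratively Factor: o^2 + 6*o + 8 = (o + 4)*(o + 2)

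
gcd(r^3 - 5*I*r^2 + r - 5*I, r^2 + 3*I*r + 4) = r - I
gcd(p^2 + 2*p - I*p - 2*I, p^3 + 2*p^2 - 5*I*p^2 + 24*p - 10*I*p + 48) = p + 2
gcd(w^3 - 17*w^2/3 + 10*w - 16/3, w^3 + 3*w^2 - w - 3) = w - 1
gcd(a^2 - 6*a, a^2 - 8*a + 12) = a - 6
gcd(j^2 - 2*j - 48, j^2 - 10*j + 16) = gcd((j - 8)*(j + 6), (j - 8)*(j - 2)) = j - 8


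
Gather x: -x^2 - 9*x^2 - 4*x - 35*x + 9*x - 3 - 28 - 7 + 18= -10*x^2 - 30*x - 20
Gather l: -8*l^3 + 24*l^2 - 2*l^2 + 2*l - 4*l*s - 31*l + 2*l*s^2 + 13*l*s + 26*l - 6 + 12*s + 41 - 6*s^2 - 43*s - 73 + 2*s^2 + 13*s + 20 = -8*l^3 + 22*l^2 + l*(2*s^2 + 9*s - 3) - 4*s^2 - 18*s - 18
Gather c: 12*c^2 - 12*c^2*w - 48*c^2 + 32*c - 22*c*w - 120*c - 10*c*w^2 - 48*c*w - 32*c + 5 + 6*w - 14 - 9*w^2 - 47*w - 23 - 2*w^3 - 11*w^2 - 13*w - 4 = c^2*(-12*w - 36) + c*(-10*w^2 - 70*w - 120) - 2*w^3 - 20*w^2 - 54*w - 36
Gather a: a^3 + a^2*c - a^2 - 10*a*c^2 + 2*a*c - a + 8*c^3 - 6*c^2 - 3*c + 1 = a^3 + a^2*(c - 1) + a*(-10*c^2 + 2*c - 1) + 8*c^3 - 6*c^2 - 3*c + 1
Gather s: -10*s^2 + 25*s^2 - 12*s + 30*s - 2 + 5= 15*s^2 + 18*s + 3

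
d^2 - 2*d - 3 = (d - 3)*(d + 1)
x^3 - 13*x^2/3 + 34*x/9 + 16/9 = (x - 8/3)*(x - 2)*(x + 1/3)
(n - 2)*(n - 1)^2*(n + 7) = n^4 + 3*n^3 - 23*n^2 + 33*n - 14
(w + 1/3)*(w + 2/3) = w^2 + w + 2/9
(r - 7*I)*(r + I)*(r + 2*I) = r^3 - 4*I*r^2 + 19*r + 14*I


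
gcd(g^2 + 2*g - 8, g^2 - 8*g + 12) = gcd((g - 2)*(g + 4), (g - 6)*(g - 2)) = g - 2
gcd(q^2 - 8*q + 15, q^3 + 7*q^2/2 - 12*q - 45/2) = q - 3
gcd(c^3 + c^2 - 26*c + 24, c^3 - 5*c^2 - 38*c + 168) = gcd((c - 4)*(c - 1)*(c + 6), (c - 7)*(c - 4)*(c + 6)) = c^2 + 2*c - 24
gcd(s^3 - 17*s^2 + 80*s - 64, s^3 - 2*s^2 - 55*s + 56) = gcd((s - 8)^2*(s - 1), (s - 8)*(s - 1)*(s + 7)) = s^2 - 9*s + 8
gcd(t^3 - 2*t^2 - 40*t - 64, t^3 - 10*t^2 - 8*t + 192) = t^2 - 4*t - 32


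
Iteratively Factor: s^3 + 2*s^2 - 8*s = (s)*(s^2 + 2*s - 8) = s*(s - 2)*(s + 4)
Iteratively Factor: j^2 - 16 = (j - 4)*(j + 4)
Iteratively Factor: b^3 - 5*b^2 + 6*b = (b - 3)*(b^2 - 2*b) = b*(b - 3)*(b - 2)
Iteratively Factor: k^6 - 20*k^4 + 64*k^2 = (k + 4)*(k^5 - 4*k^4 - 4*k^3 + 16*k^2) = k*(k + 4)*(k^4 - 4*k^3 - 4*k^2 + 16*k) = k*(k + 2)*(k + 4)*(k^3 - 6*k^2 + 8*k) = k*(k - 2)*(k + 2)*(k + 4)*(k^2 - 4*k) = k*(k - 4)*(k - 2)*(k + 2)*(k + 4)*(k)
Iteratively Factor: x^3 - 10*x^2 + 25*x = (x)*(x^2 - 10*x + 25) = x*(x - 5)*(x - 5)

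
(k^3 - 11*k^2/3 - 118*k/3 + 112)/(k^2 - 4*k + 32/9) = 3*(k^2 - k - 42)/(3*k - 4)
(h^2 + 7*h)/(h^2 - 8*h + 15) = h*(h + 7)/(h^2 - 8*h + 15)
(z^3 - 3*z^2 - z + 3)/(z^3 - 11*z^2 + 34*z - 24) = (z^2 - 2*z - 3)/(z^2 - 10*z + 24)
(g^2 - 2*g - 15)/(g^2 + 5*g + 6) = (g - 5)/(g + 2)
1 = 1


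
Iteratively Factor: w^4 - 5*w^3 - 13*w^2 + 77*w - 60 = (w - 1)*(w^3 - 4*w^2 - 17*w + 60) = (w - 5)*(w - 1)*(w^2 + w - 12) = (w - 5)*(w - 3)*(w - 1)*(w + 4)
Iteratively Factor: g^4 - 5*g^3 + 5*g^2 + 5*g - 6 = (g - 1)*(g^3 - 4*g^2 + g + 6) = (g - 2)*(g - 1)*(g^2 - 2*g - 3) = (g - 2)*(g - 1)*(g + 1)*(g - 3)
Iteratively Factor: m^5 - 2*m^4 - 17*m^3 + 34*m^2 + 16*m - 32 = (m + 1)*(m^4 - 3*m^3 - 14*m^2 + 48*m - 32) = (m - 2)*(m + 1)*(m^3 - m^2 - 16*m + 16) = (m - 2)*(m + 1)*(m + 4)*(m^2 - 5*m + 4) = (m - 4)*(m - 2)*(m + 1)*(m + 4)*(m - 1)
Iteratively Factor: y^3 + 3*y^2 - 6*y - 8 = (y + 1)*(y^2 + 2*y - 8) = (y + 1)*(y + 4)*(y - 2)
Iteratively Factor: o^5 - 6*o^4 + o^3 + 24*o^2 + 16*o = (o - 4)*(o^4 - 2*o^3 - 7*o^2 - 4*o) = (o - 4)*(o + 1)*(o^3 - 3*o^2 - 4*o) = (o - 4)^2*(o + 1)*(o^2 + o) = o*(o - 4)^2*(o + 1)*(o + 1)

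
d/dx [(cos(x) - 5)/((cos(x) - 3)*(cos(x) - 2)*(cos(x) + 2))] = 2*(cos(x)^3 - 9*cos(x)^2 + 15*cos(x) + 4)*sin(x)/((cos(x) - 3)^2*(cos(x) - 2)^2*(cos(x) + 2)^2)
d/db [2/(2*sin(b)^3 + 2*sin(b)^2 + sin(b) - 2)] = 2*(-4*sin(b) + 3*cos(2*b) - 4)*cos(b)/(2*sin(b)^3 + 2*sin(b)^2 + sin(b) - 2)^2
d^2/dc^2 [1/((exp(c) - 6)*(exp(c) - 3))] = (4*exp(3*c) - 27*exp(2*c) + 9*exp(c) + 162)*exp(c)/(exp(6*c) - 27*exp(5*c) + 297*exp(4*c) - 1701*exp(3*c) + 5346*exp(2*c) - 8748*exp(c) + 5832)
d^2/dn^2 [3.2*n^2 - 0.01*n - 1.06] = 6.40000000000000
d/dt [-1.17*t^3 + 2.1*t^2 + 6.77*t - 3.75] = -3.51*t^2 + 4.2*t + 6.77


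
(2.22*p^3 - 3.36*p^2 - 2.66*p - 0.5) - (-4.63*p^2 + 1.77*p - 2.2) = 2.22*p^3 + 1.27*p^2 - 4.43*p + 1.7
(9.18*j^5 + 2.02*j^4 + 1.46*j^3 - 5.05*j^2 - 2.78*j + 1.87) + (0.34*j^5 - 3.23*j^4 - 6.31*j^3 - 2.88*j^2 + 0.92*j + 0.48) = 9.52*j^5 - 1.21*j^4 - 4.85*j^3 - 7.93*j^2 - 1.86*j + 2.35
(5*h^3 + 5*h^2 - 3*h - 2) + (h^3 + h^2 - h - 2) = 6*h^3 + 6*h^2 - 4*h - 4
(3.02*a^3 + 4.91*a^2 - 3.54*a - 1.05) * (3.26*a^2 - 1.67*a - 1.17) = 9.8452*a^5 + 10.9632*a^4 - 23.2735*a^3 - 3.2559*a^2 + 5.8953*a + 1.2285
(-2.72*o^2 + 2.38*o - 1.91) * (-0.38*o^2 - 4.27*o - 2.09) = 1.0336*o^4 + 10.71*o^3 - 3.752*o^2 + 3.1815*o + 3.9919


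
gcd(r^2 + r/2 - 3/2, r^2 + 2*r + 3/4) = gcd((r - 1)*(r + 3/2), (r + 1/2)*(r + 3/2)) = r + 3/2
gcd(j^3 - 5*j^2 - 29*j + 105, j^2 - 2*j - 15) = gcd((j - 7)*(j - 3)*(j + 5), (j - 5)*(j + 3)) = 1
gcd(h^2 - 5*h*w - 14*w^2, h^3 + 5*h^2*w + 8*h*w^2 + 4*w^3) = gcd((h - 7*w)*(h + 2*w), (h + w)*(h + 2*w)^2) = h + 2*w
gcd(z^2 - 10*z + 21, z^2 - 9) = z - 3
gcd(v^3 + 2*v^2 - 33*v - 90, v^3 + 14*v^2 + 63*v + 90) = v^2 + 8*v + 15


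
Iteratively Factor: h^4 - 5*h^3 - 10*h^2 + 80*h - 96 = (h - 2)*(h^3 - 3*h^2 - 16*h + 48) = (h - 3)*(h - 2)*(h^2 - 16) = (h - 4)*(h - 3)*(h - 2)*(h + 4)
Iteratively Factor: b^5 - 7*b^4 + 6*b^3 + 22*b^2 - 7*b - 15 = (b - 1)*(b^4 - 6*b^3 + 22*b + 15) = (b - 1)*(b + 1)*(b^3 - 7*b^2 + 7*b + 15) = (b - 3)*(b - 1)*(b + 1)*(b^2 - 4*b - 5) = (b - 3)*(b - 1)*(b + 1)^2*(b - 5)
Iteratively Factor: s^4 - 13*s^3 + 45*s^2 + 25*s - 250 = (s + 2)*(s^3 - 15*s^2 + 75*s - 125) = (s - 5)*(s + 2)*(s^2 - 10*s + 25) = (s - 5)^2*(s + 2)*(s - 5)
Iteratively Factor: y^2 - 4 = (y + 2)*(y - 2)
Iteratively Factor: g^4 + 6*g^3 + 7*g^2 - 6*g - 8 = (g - 1)*(g^3 + 7*g^2 + 14*g + 8) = (g - 1)*(g + 1)*(g^2 + 6*g + 8) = (g - 1)*(g + 1)*(g + 2)*(g + 4)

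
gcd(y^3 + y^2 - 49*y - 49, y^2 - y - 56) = y + 7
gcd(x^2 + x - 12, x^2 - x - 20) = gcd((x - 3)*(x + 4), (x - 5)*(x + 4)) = x + 4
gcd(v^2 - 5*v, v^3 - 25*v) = v^2 - 5*v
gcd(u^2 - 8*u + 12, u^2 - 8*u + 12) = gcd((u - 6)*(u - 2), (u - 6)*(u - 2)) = u^2 - 8*u + 12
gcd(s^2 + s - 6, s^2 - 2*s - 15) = s + 3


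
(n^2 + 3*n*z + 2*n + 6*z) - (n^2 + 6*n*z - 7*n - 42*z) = -3*n*z + 9*n + 48*z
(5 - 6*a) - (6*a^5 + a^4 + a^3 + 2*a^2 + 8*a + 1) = -6*a^5 - a^4 - a^3 - 2*a^2 - 14*a + 4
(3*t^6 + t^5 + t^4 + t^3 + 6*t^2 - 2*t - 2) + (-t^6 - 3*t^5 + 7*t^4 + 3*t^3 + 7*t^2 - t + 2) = 2*t^6 - 2*t^5 + 8*t^4 + 4*t^3 + 13*t^2 - 3*t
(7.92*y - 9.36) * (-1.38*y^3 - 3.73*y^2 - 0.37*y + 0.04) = -10.9296*y^4 - 16.6248*y^3 + 31.9824*y^2 + 3.78*y - 0.3744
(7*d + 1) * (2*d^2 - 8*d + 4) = 14*d^3 - 54*d^2 + 20*d + 4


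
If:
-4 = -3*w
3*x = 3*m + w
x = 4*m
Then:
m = 4/27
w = 4/3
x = 16/27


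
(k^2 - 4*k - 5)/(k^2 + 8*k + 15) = (k^2 - 4*k - 5)/(k^2 + 8*k + 15)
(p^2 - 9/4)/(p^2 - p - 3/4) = (2*p + 3)/(2*p + 1)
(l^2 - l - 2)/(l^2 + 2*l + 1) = (l - 2)/(l + 1)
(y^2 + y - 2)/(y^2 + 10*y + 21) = (y^2 + y - 2)/(y^2 + 10*y + 21)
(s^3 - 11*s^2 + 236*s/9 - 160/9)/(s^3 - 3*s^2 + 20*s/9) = (s - 8)/s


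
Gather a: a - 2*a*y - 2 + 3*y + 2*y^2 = a*(1 - 2*y) + 2*y^2 + 3*y - 2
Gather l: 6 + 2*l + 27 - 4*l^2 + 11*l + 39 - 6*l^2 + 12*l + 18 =-10*l^2 + 25*l + 90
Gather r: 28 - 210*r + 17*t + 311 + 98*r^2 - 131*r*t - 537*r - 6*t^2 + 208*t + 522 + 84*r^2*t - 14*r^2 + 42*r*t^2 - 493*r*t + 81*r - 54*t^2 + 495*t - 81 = r^2*(84*t + 84) + r*(42*t^2 - 624*t - 666) - 60*t^2 + 720*t + 780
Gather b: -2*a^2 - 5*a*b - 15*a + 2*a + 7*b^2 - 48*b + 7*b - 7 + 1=-2*a^2 - 13*a + 7*b^2 + b*(-5*a - 41) - 6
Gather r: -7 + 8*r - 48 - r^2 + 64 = -r^2 + 8*r + 9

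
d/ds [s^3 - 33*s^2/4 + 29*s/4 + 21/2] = 3*s^2 - 33*s/2 + 29/4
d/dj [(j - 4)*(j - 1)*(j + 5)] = 3*j^2 - 21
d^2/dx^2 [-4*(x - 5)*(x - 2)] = -8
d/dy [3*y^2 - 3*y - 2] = 6*y - 3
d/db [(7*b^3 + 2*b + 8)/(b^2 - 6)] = (7*b^4 - 128*b^2 - 16*b - 12)/(b^4 - 12*b^2 + 36)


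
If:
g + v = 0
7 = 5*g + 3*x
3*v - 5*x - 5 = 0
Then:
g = 25/8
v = -25/8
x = -23/8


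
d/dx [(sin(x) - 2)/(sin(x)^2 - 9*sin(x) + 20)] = (4*sin(x) + cos(x)^2 + 1)*cos(x)/(sin(x)^2 - 9*sin(x) + 20)^2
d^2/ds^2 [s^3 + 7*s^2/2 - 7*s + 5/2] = 6*s + 7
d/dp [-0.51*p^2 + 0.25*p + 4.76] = 0.25 - 1.02*p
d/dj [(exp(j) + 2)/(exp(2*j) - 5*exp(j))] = (-exp(2*j) - 4*exp(j) + 10)*exp(-j)/(exp(2*j) - 10*exp(j) + 25)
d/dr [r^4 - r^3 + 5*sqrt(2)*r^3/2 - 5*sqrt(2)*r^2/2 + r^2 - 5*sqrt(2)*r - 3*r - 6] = 4*r^3 - 3*r^2 + 15*sqrt(2)*r^2/2 - 5*sqrt(2)*r + 2*r - 5*sqrt(2) - 3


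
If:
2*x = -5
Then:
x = -5/2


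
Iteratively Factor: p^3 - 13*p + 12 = (p + 4)*(p^2 - 4*p + 3) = (p - 3)*(p + 4)*(p - 1)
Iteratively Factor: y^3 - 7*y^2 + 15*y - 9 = (y - 3)*(y^2 - 4*y + 3) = (y - 3)*(y - 1)*(y - 3)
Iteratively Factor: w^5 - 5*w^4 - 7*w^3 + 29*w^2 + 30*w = (w + 1)*(w^4 - 6*w^3 - w^2 + 30*w) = w*(w + 1)*(w^3 - 6*w^2 - w + 30) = w*(w - 5)*(w + 1)*(w^2 - w - 6) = w*(w - 5)*(w + 1)*(w + 2)*(w - 3)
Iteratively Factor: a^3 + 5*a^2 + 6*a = (a + 2)*(a^2 + 3*a) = a*(a + 2)*(a + 3)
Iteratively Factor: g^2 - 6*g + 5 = (g - 1)*(g - 5)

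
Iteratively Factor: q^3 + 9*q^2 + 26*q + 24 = (q + 2)*(q^2 + 7*q + 12) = (q + 2)*(q + 4)*(q + 3)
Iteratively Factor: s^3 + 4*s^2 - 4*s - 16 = (s + 2)*(s^2 + 2*s - 8) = (s + 2)*(s + 4)*(s - 2)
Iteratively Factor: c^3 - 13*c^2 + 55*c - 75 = (c - 5)*(c^2 - 8*c + 15) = (c - 5)^2*(c - 3)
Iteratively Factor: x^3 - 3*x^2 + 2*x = (x - 1)*(x^2 - 2*x) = (x - 2)*(x - 1)*(x)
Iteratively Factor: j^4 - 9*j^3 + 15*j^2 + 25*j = (j)*(j^3 - 9*j^2 + 15*j + 25) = j*(j - 5)*(j^2 - 4*j - 5) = j*(j - 5)^2*(j + 1)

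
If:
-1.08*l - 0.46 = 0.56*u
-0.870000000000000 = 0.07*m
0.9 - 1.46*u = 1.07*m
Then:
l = -5.47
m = -12.43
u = 9.73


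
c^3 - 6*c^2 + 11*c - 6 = (c - 3)*(c - 2)*(c - 1)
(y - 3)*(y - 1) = y^2 - 4*y + 3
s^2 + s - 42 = (s - 6)*(s + 7)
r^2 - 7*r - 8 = (r - 8)*(r + 1)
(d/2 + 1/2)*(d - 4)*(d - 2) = d^3/2 - 5*d^2/2 + d + 4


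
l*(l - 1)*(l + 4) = l^3 + 3*l^2 - 4*l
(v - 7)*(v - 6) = v^2 - 13*v + 42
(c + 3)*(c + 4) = c^2 + 7*c + 12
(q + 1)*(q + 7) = q^2 + 8*q + 7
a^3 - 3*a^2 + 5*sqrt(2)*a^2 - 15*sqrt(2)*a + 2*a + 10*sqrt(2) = (a - 2)*(a - 1)*(a + 5*sqrt(2))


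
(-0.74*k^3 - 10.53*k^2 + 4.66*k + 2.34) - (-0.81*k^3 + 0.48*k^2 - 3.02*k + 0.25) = 0.0700000000000001*k^3 - 11.01*k^2 + 7.68*k + 2.09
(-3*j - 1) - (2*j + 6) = -5*j - 7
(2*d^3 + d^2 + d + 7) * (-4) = -8*d^3 - 4*d^2 - 4*d - 28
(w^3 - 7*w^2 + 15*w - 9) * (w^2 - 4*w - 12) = w^5 - 11*w^4 + 31*w^3 + 15*w^2 - 144*w + 108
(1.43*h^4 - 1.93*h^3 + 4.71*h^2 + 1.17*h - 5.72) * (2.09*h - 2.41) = 2.9887*h^5 - 7.48*h^4 + 14.4952*h^3 - 8.9058*h^2 - 14.7745*h + 13.7852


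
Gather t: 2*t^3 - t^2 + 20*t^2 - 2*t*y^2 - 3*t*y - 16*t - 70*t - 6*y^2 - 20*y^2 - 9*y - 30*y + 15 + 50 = 2*t^3 + 19*t^2 + t*(-2*y^2 - 3*y - 86) - 26*y^2 - 39*y + 65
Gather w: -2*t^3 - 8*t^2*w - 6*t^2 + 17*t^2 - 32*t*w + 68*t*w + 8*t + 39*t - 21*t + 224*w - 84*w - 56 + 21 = -2*t^3 + 11*t^2 + 26*t + w*(-8*t^2 + 36*t + 140) - 35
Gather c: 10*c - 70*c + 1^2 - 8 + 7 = -60*c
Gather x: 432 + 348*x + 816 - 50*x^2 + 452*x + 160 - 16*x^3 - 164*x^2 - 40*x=-16*x^3 - 214*x^2 + 760*x + 1408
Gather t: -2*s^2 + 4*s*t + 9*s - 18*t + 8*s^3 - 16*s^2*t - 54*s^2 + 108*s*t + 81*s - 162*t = 8*s^3 - 56*s^2 + 90*s + t*(-16*s^2 + 112*s - 180)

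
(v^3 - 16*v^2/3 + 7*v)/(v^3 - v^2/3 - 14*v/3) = (v - 3)/(v + 2)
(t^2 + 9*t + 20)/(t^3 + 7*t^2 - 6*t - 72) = (t + 5)/(t^2 + 3*t - 18)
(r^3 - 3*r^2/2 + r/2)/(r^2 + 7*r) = (2*r^2 - 3*r + 1)/(2*(r + 7))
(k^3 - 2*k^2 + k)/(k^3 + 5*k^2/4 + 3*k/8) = 8*(k^2 - 2*k + 1)/(8*k^2 + 10*k + 3)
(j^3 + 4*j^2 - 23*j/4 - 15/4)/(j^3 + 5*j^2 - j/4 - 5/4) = (2*j - 3)/(2*j - 1)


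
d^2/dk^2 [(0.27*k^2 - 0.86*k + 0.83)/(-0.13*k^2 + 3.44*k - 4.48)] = (-0.21242*k^3 + 0.859325999999999*k^2 - 0.778127999999999*k - 3.007744)/(0.002197*k^6 - 0.174408*k^5 + 4.84224*k^4 - 52.72832*k^3 + 166.87104*k^2 - 207.126528*k + 89.915392)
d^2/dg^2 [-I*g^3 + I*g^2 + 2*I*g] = I*(2 - 6*g)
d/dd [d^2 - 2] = 2*d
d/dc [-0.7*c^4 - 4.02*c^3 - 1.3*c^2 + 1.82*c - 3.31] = -2.8*c^3 - 12.06*c^2 - 2.6*c + 1.82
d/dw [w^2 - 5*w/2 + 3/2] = 2*w - 5/2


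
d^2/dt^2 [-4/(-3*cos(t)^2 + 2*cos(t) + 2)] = 2*(72*sin(t)^4 - 92*sin(t)^2 + 37*cos(t) - 9*cos(3*t) - 20)/(3*sin(t)^2 + 2*cos(t) - 1)^3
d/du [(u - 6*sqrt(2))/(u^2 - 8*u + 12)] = (u^2 - 8*u - 2*(u - 4)*(u - 6*sqrt(2)) + 12)/(u^2 - 8*u + 12)^2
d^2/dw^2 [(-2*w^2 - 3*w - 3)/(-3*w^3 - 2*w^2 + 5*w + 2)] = 2*(18*w^6 + 81*w^5 + 306*w^4 + 305*w^3 + 33*w^2 + 65)/(27*w^9 + 54*w^8 - 99*w^7 - 226*w^6 + 93*w^5 + 306*w^4 + 31*w^3 - 126*w^2 - 60*w - 8)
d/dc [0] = 0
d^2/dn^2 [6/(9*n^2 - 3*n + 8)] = 108*(-9*n^2 + 3*n + (6*n - 1)^2 - 8)/(9*n^2 - 3*n + 8)^3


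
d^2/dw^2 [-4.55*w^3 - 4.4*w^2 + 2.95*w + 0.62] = -27.3*w - 8.8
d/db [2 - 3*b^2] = -6*b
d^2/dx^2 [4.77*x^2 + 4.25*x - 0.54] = 9.54000000000000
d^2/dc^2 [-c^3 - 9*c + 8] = -6*c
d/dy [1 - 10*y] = -10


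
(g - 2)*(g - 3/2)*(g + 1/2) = g^3 - 3*g^2 + 5*g/4 + 3/2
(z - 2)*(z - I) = z^2 - 2*z - I*z + 2*I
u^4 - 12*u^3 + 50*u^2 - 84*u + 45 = (u - 5)*(u - 3)^2*(u - 1)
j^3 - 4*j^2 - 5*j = j*(j - 5)*(j + 1)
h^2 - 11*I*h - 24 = (h - 8*I)*(h - 3*I)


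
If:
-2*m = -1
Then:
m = 1/2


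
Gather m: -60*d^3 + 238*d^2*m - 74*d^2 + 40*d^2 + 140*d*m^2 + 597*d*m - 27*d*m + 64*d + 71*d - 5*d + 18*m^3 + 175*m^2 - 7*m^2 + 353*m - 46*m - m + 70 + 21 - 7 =-60*d^3 - 34*d^2 + 130*d + 18*m^3 + m^2*(140*d + 168) + m*(238*d^2 + 570*d + 306) + 84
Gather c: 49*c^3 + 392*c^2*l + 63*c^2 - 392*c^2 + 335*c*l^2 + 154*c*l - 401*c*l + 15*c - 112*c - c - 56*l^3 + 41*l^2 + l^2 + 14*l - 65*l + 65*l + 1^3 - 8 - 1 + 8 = 49*c^3 + c^2*(392*l - 329) + c*(335*l^2 - 247*l - 98) - 56*l^3 + 42*l^2 + 14*l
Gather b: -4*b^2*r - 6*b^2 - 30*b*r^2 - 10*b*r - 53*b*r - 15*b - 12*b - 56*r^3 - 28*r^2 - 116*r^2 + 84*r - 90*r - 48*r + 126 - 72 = b^2*(-4*r - 6) + b*(-30*r^2 - 63*r - 27) - 56*r^3 - 144*r^2 - 54*r + 54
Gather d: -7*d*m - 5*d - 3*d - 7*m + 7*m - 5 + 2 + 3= d*(-7*m - 8)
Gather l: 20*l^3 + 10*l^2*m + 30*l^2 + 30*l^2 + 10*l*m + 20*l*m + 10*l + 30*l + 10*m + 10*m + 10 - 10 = 20*l^3 + l^2*(10*m + 60) + l*(30*m + 40) + 20*m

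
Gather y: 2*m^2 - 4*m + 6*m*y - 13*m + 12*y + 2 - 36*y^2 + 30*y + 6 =2*m^2 - 17*m - 36*y^2 + y*(6*m + 42) + 8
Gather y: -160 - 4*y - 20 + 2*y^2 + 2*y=2*y^2 - 2*y - 180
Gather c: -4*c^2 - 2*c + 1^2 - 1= -4*c^2 - 2*c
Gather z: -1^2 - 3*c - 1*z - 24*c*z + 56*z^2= -3*c + 56*z^2 + z*(-24*c - 1) - 1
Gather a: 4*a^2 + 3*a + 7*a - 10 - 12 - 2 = 4*a^2 + 10*a - 24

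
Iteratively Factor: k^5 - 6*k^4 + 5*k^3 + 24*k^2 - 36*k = (k - 3)*(k^4 - 3*k^3 - 4*k^2 + 12*k) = (k - 3)*(k + 2)*(k^3 - 5*k^2 + 6*k) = (k - 3)*(k - 2)*(k + 2)*(k^2 - 3*k) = (k - 3)^2*(k - 2)*(k + 2)*(k)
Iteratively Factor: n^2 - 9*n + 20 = (n - 5)*(n - 4)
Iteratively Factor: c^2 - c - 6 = (c - 3)*(c + 2)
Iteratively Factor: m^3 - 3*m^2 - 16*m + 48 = (m - 4)*(m^2 + m - 12) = (m - 4)*(m + 4)*(m - 3)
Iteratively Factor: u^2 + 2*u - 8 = (u - 2)*(u + 4)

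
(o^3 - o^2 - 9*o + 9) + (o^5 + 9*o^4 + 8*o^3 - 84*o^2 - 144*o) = o^5 + 9*o^4 + 9*o^3 - 85*o^2 - 153*o + 9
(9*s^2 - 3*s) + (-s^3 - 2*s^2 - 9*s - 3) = -s^3 + 7*s^2 - 12*s - 3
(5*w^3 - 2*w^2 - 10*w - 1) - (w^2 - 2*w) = 5*w^3 - 3*w^2 - 8*w - 1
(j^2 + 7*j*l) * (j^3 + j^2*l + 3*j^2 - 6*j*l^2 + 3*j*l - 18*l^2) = j^5 + 8*j^4*l + 3*j^4 + j^3*l^2 + 24*j^3*l - 42*j^2*l^3 + 3*j^2*l^2 - 126*j*l^3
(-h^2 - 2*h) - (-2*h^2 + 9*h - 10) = h^2 - 11*h + 10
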